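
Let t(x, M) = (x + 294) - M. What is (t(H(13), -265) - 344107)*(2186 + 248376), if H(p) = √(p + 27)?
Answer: -86080073976 + 501124*√10 ≈ -8.6079e+10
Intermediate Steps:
H(p) = √(27 + p)
t(x, M) = 294 + x - M (t(x, M) = (294 + x) - M = 294 + x - M)
(t(H(13), -265) - 344107)*(2186 + 248376) = ((294 + √(27 + 13) - 1*(-265)) - 344107)*(2186 + 248376) = ((294 + √40 + 265) - 344107)*250562 = ((294 + 2*√10 + 265) - 344107)*250562 = ((559 + 2*√10) - 344107)*250562 = (-343548 + 2*√10)*250562 = -86080073976 + 501124*√10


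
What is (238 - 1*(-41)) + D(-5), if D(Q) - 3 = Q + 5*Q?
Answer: 252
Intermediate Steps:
D(Q) = 3 + 6*Q (D(Q) = 3 + (Q + 5*Q) = 3 + 6*Q)
(238 - 1*(-41)) + D(-5) = (238 - 1*(-41)) + (3 + 6*(-5)) = (238 + 41) + (3 - 30) = 279 - 27 = 252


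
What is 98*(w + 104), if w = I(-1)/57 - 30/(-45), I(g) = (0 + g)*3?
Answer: 584374/57 ≈ 10252.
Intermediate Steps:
I(g) = 3*g (I(g) = g*3 = 3*g)
w = 35/57 (w = (3*(-1))/57 - 30/(-45) = -3*1/57 - 30*(-1/45) = -1/19 + 2/3 = 35/57 ≈ 0.61403)
98*(w + 104) = 98*(35/57 + 104) = 98*(5963/57) = 584374/57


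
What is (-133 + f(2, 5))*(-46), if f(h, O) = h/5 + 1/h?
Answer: 30383/5 ≈ 6076.6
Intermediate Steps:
f(h, O) = 1/h + h/5 (f(h, O) = h*(⅕) + 1/h = h/5 + 1/h = 1/h + h/5)
(-133 + f(2, 5))*(-46) = (-133 + (1/2 + (⅕)*2))*(-46) = (-133 + (½ + ⅖))*(-46) = (-133 + 9/10)*(-46) = -1321/10*(-46) = 30383/5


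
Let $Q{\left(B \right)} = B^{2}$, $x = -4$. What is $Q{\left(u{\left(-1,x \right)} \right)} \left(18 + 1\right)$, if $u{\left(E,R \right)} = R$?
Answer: $304$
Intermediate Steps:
$Q{\left(u{\left(-1,x \right)} \right)} \left(18 + 1\right) = \left(-4\right)^{2} \left(18 + 1\right) = 16 \cdot 19 = 304$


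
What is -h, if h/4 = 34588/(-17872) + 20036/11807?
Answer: 12574281/13188419 ≈ 0.95343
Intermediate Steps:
h = -12574281/13188419 (h = 4*(34588/(-17872) + 20036/11807) = 4*(34588*(-1/17872) + 20036*(1/11807)) = 4*(-8647/4468 + 20036/11807) = 4*(-12574281/52753676) = -12574281/13188419 ≈ -0.95343)
-h = -1*(-12574281/13188419) = 12574281/13188419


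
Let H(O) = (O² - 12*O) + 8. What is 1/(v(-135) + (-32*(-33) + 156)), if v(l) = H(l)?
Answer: 1/21065 ≈ 4.7472e-5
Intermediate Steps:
H(O) = 8 + O² - 12*O
v(l) = 8 + l² - 12*l
1/(v(-135) + (-32*(-33) + 156)) = 1/((8 + (-135)² - 12*(-135)) + (-32*(-33) + 156)) = 1/((8 + 18225 + 1620) + (1056 + 156)) = 1/(19853 + 1212) = 1/21065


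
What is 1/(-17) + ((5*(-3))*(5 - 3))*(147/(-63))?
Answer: 1189/17 ≈ 69.941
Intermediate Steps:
1/(-17) + ((5*(-3))*(5 - 3))*(147/(-63)) = -1/17 + (-15*2)*(147*(-1/63)) = -1/17 - 30*(-7/3) = -1/17 + 70 = 1189/17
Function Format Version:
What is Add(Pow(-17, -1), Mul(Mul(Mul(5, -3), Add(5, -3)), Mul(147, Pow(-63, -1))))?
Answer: Rational(1189, 17) ≈ 69.941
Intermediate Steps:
Add(Pow(-17, -1), Mul(Mul(Mul(5, -3), Add(5, -3)), Mul(147, Pow(-63, -1)))) = Add(Rational(-1, 17), Mul(Mul(-15, 2), Mul(147, Rational(-1, 63)))) = Add(Rational(-1, 17), Mul(-30, Rational(-7, 3))) = Add(Rational(-1, 17), 70) = Rational(1189, 17)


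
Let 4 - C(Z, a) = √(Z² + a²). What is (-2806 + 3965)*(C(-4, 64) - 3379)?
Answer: -3911625 - 4636*√257 ≈ -3.9859e+6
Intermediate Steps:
C(Z, a) = 4 - √(Z² + a²)
(-2806 + 3965)*(C(-4, 64) - 3379) = (-2806 + 3965)*((4 - √((-4)² + 64²)) - 3379) = 1159*((4 - √(16 + 4096)) - 3379) = 1159*((4 - √4112) - 3379) = 1159*((4 - 4*√257) - 3379) = 1159*(-3375 - 4*√257) = -3911625 - 4636*√257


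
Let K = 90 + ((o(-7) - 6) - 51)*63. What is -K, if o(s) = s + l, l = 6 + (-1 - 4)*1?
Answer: 3879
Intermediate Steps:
l = 1 (l = 6 - 5*1 = 6 - 5 = 1)
o(s) = 1 + s (o(s) = s + 1 = 1 + s)
K = -3879 (K = 90 + (((1 - 7) - 6) - 51)*63 = 90 + ((-6 - 6) - 51)*63 = 90 + (-12 - 51)*63 = 90 - 63*63 = 90 - 3969 = -3879)
-K = -1*(-3879) = 3879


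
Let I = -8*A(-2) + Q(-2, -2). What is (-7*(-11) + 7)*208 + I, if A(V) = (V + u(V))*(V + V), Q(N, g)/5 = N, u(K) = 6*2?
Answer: 17782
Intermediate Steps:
u(K) = 12
Q(N, g) = 5*N
A(V) = 2*V*(12 + V) (A(V) = (V + 12)*(V + V) = (12 + V)*(2*V) = 2*V*(12 + V))
I = 310 (I = -16*(-2)*(12 - 2) + 5*(-2) = -16*(-2)*10 - 10 = -8*(-40) - 10 = 320 - 10 = 310)
(-7*(-11) + 7)*208 + I = (-7*(-11) + 7)*208 + 310 = (77 + 7)*208 + 310 = 84*208 + 310 = 17472 + 310 = 17782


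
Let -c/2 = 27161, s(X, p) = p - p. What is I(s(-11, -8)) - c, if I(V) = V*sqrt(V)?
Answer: 54322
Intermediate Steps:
s(X, p) = 0
c = -54322 (c = -2*27161 = -54322)
I(V) = V**(3/2)
I(s(-11, -8)) - c = 0**(3/2) - 1*(-54322) = 0 + 54322 = 54322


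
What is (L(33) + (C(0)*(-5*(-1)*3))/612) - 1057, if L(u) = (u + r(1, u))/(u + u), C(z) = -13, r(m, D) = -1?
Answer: -2371535/2244 ≈ -1056.8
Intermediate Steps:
L(u) = (-1 + u)/(2*u) (L(u) = (u - 1)/(u + u) = (-1 + u)/((2*u)) = (-1 + u)*(1/(2*u)) = (-1 + u)/(2*u))
(L(33) + (C(0)*(-5*(-1)*3))/612) - 1057 = ((½)*(-1 + 33)/33 - 13*(-5*(-1))*3/612) - 1057 = ((½)*(1/33)*32 - 65*3*(1/612)) - 1057 = (16/33 - 13*15*(1/612)) - 1057 = (16/33 - 195*1/612) - 1057 = (16/33 - 65/204) - 1057 = 373/2244 - 1057 = -2371535/2244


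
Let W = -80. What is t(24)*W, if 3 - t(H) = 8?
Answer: 400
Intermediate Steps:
t(H) = -5 (t(H) = 3 - 1*8 = 3 - 8 = -5)
t(24)*W = -5*(-80) = 400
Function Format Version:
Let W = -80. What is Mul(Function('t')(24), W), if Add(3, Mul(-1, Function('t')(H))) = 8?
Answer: 400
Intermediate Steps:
Function('t')(H) = -5 (Function('t')(H) = Add(3, Mul(-1, 8)) = Add(3, -8) = -5)
Mul(Function('t')(24), W) = Mul(-5, -80) = 400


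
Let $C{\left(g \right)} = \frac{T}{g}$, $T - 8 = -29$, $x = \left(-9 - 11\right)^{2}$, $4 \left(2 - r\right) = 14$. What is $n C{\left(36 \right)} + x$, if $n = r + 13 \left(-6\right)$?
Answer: $\frac{3571}{8} \approx 446.38$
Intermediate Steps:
$r = - \frac{3}{2}$ ($r = 2 - \frac{7}{2} = - \frac{3}{2} \approx -1.5$)
$x = 400$ ($x = \left(-20\right)^{2} = 400$)
$T = -21$ ($T = 8 - 29 = -21$)
$n = - \frac{159}{2}$ ($n = - \frac{3}{2} + 13 \left(-6\right) = - \frac{3}{2} - 78 = - \frac{159}{2} \approx -79.5$)
$C{\left(g \right)} = - \frac{21}{g}$
$n C{\left(36 \right)} + x = - \frac{159 \left(- \frac{21}{36}\right)}{2} + 400 = - \frac{159 \left(\left(-21\right) \frac{1}{36}\right)}{2} + 400 = \left(- \frac{159}{2}\right) \left(- \frac{7}{12}\right) + 400 = \frac{371}{8} + 400 = \frac{3571}{8}$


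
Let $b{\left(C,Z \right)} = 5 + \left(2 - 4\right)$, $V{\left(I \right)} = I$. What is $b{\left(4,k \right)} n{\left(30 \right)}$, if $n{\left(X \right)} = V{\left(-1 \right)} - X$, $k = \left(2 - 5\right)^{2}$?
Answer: $-93$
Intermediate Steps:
$k = 9$ ($k = \left(-3\right)^{2} = 9$)
$n{\left(X \right)} = -1 - X$
$b{\left(C,Z \right)} = 3$ ($b{\left(C,Z \right)} = 5 - 2 = 3$)
$b{\left(4,k \right)} n{\left(30 \right)} = 3 \left(-1 - 30\right) = 3 \left(-31\right) = -93$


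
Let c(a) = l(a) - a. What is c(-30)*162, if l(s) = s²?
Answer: 150660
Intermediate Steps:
c(a) = a² - a
c(-30)*162 = -30*(-1 - 30)*162 = -30*(-31)*162 = 930*162 = 150660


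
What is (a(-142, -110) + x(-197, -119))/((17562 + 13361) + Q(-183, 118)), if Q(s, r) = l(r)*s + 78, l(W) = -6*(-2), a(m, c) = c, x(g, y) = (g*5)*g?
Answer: 5541/823 ≈ 6.7327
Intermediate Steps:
x(g, y) = 5*g² (x(g, y) = (5*g)*g = 5*g²)
l(W) = 12
Q(s, r) = 78 + 12*s (Q(s, r) = 12*s + 78 = 78 + 12*s)
(a(-142, -110) + x(-197, -119))/((17562 + 13361) + Q(-183, 118)) = (-110 + 5*(-197)²)/((17562 + 13361) + (78 + 12*(-183))) = (-110 + 5*38809)/(30923 + (78 - 2196)) = (-110 + 194045)/(30923 - 2118) = 193935/28805 = 193935*(1/28805) = 5541/823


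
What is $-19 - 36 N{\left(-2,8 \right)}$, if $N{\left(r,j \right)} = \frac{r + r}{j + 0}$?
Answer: $-1$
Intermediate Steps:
$N{\left(r,j \right)} = \frac{2 r}{j}$
$-19 - 36 N{\left(-2,8 \right)} = -19 - 36 \cdot 2 \left(-2\right) \frac{1}{8} = -19 - -18 = -19 + 18 = -1$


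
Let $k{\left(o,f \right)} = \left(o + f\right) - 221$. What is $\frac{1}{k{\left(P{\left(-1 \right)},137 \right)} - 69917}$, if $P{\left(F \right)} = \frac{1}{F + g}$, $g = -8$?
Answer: $- \frac{9}{630010} \approx -1.4285 \cdot 10^{-5}$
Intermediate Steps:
$P{\left(F \right)} = \frac{1}{-8 + F}$ ($P{\left(F \right)} = \frac{1}{F - 8} = \frac{1}{-8 + F}$)
$k{\left(o,f \right)} = -221 + f + o$ ($k{\left(o,f \right)} = \left(f + o\right) - 221 = -221 + f + o$)
$\frac{1}{k{\left(P{\left(-1 \right)},137 \right)} - 69917} = \frac{1}{\left(-221 + 137 + \frac{1}{-8 - 1}\right) - 69917} = \frac{1}{\left(-221 + 137 + \frac{1}{-9}\right) - 69917} = \frac{1}{\left(-221 + 137 - \frac{1}{9}\right) - 69917} = \frac{1}{- \frac{757}{9} - 69917} = \frac{1}{- \frac{630010}{9}} = - \frac{9}{630010}$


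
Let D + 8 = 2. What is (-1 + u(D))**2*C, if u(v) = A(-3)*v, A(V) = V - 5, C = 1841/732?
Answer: 4066769/732 ≈ 5555.7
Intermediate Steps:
D = -6 (D = -8 + 2 = -6)
C = 1841/732 (C = 1841*(1/732) = 1841/732 ≈ 2.5150)
A(V) = -5 + V
u(v) = -8*v (u(v) = (-5 - 3)*v = -8*v)
(-1 + u(D))**2*C = (-1 - 8*(-6))**2*(1841/732) = (-1 + 48)**2*(1841/732) = 47**2*(1841/732) = 2209*(1841/732) = 4066769/732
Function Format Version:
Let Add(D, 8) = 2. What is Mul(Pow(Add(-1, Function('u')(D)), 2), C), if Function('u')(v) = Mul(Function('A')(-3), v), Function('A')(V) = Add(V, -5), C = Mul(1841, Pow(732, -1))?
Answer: Rational(4066769, 732) ≈ 5555.7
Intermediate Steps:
D = -6 (D = Add(-8, 2) = -6)
C = Rational(1841, 732) (C = Mul(1841, Rational(1, 732)) = Rational(1841, 732) ≈ 2.5150)
Function('A')(V) = Add(-5, V)
Function('u')(v) = Mul(-8, v) (Function('u')(v) = Mul(Add(-5, -3), v) = Mul(-8, v))
Mul(Pow(Add(-1, Function('u')(D)), 2), C) = Mul(Pow(Add(-1, Mul(-8, -6)), 2), Rational(1841, 732)) = Mul(Pow(Add(-1, 48), 2), Rational(1841, 732)) = Mul(Pow(47, 2), Rational(1841, 732)) = Mul(2209, Rational(1841, 732)) = Rational(4066769, 732)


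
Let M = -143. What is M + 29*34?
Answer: 843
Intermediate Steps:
M + 29*34 = -143 + 29*34 = -143 + 986 = 843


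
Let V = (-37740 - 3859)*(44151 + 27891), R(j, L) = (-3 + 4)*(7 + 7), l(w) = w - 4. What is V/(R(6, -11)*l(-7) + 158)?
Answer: -1498437579/2 ≈ -7.4922e+8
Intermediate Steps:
l(w) = -4 + w
R(j, L) = 14 (R(j, L) = 1*14 = 14)
V = -2996875158 (V = -41599*72042 = -2996875158)
V/(R(6, -11)*l(-7) + 158) = -2996875158/(14*(-4 - 7) + 158) = -2996875158/(14*(-11) + 158) = -2996875158/(-154 + 158) = -2996875158/4 = -2996875158*1/4 = -1498437579/2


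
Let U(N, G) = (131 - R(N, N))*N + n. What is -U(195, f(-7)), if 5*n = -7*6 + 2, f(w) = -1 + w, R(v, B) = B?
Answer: 12488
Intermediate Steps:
n = -8 (n = (-7*6 + 2)/5 = (-42 + 2)/5 = (1/5)*(-40) = -8)
U(N, G) = -8 + N*(131 - N) (U(N, G) = (131 - N)*N - 8 = N*(131 - N) - 8 = -8 + N*(131 - N))
-U(195, f(-7)) = -(-8 - 1*195**2 + 131*195) = -(-8 - 1*38025 + 25545) = -(-8 - 38025 + 25545) = -1*(-12488) = 12488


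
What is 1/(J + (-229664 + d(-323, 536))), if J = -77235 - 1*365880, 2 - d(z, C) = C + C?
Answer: -1/673849 ≈ -1.4840e-6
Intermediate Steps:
d(z, C) = 2 - 2*C (d(z, C) = 2 - (C + C) = 2 - 2*C)
J = -443115 (J = -77235 - 365880 = -443115)
1/(J + (-229664 + d(-323, 536))) = 1/(-443115 + (-229664 + (2 - 2*536))) = 1/(-443115 + (-229664 + (2 - 1072))) = 1/(-443115 + (-229664 - 1070)) = 1/(-443115 - 230734) = 1/(-673849) = -1/673849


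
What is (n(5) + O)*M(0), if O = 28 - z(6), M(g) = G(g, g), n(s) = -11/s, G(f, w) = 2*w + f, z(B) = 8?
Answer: 0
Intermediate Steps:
G(f, w) = f + 2*w
M(g) = 3*g (M(g) = g + 2*g = 3*g)
O = 20 (O = 28 - 1*8 = 28 - 8 = 20)
(n(5) + O)*M(0) = (-11/5 + 20)*(3*0) = (-11*⅕ + 20)*0 = (-11/5 + 20)*0 = (89/5)*0 = 0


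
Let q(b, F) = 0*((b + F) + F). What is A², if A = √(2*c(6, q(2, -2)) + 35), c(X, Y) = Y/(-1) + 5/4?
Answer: 75/2 ≈ 37.500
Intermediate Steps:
q(b, F) = 0 (q(b, F) = 0*((F + b) + F) = 0*(b + 2*F) = 0)
c(X, Y) = 5/4 - Y (c(X, Y) = Y*(-1) + 5*(¼) = -Y + 5/4 = 5/4 - Y)
A = 5*√6/2 (A = √(2*(5/4 - 1*0) + 35) = √(2*(5/4 + 0) + 35) = √(2*(5/4) + 35) = √(5/2 + 35) = √(75/2) = 5*√6/2 ≈ 6.1237)
A² = (5*√6/2)² = 75/2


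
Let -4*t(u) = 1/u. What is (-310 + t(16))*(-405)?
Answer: 8035605/64 ≈ 1.2556e+5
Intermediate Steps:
t(u) = -1/(4*u)
(-310 + t(16))*(-405) = (-310 - ¼/16)*(-405) = (-310 - ¼*1/16)*(-405) = (-310 - 1/64)*(-405) = -19841/64*(-405) = 8035605/64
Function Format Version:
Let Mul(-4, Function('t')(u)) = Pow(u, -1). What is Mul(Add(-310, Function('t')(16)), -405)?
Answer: Rational(8035605, 64) ≈ 1.2556e+5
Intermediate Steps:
Function('t')(u) = Mul(Rational(-1, 4), Pow(u, -1))
Mul(Add(-310, Function('t')(16)), -405) = Mul(Add(-310, Mul(Rational(-1, 4), Pow(16, -1))), -405) = Mul(Add(-310, Mul(Rational(-1, 4), Rational(1, 16))), -405) = Mul(Add(-310, Rational(-1, 64)), -405) = Mul(Rational(-19841, 64), -405) = Rational(8035605, 64)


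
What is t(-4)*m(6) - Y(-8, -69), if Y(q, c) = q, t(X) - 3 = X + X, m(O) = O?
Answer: -22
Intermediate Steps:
t(X) = 3 + 2*X (t(X) = 3 + (X + X) = 3 + 2*X)
t(-4)*m(6) - Y(-8, -69) = (3 + 2*(-4))*6 - 1*(-8) = (3 - 8)*6 + 8 = -5*6 + 8 = -30 + 8 = -22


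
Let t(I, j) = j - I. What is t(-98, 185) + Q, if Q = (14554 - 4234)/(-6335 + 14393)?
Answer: 381789/1343 ≈ 284.28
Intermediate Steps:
Q = 1720/1343 (Q = 10320/8058 = 10320*(1/8058) = 1720/1343 ≈ 1.2807)
t(-98, 185) + Q = (185 - 1*(-98)) + 1720/1343 = (185 + 98) + 1720/1343 = 283 + 1720/1343 = 381789/1343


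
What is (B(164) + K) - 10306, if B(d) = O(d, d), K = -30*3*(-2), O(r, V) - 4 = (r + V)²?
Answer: 97462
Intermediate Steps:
O(r, V) = 4 + (V + r)² (O(r, V) = 4 + (r + V)² = 4 + (V + r)²)
K = 180 (K = -90*(-2) = 180)
B(d) = 4 + 4*d² (B(d) = 4 + (d + d)² = 4 + (2*d)² = 4 + 4*d²)
(B(164) + K) - 10306 = ((4 + 4*164²) + 180) - 10306 = ((4 + 4*26896) + 180) - 10306 = ((4 + 107584) + 180) - 10306 = (107588 + 180) - 10306 = 107768 - 10306 = 97462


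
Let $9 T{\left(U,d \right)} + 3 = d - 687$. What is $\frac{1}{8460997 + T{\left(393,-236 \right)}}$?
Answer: $\frac{9}{76148047} \approx 1.1819 \cdot 10^{-7}$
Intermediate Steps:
$T{\left(U,d \right)} = - \frac{230}{3} + \frac{d}{9}$ ($T{\left(U,d \right)} = - \frac{1}{3} + \frac{d - 687}{9} = - \frac{1}{3} + \frac{-687 + d}{9} = - \frac{1}{3} + \left(- \frac{229}{3} + \frac{d}{9}\right) = - \frac{230}{3} + \frac{d}{9}$)
$\frac{1}{8460997 + T{\left(393,-236 \right)}} = \frac{1}{8460997 + \left(- \frac{230}{3} + \frac{1}{9} \left(-236\right)\right)} = \frac{1}{8460997 - \frac{926}{9}} = \frac{1}{\frac{76148047}{9}} = \frac{9}{76148047}$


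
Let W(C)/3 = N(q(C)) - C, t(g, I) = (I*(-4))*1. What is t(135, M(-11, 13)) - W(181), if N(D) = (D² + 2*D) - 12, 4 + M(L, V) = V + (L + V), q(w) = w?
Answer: -98834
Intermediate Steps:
M(L, V) = -4 + L + 2*V (M(L, V) = -4 + (V + (L + V)) = -4 + (L + 2*V) = -4 + L + 2*V)
N(D) = -12 + D² + 2*D
t(g, I) = -4*I (t(g, I) = -4*I*1 = -4*I)
W(C) = -36 + 3*C + 3*C² (W(C) = 3*((-12 + C² + 2*C) - C) = 3*(-12 + C + C²) = -36 + 3*C + 3*C²)
t(135, M(-11, 13)) - W(181) = -4*(-4 - 11 + 2*13) - (-36 + 3*181 + 3*181²) = -4*(-4 - 11 + 26) - (-36 + 543 + 3*32761) = -4*11 - (-36 + 543 + 98283) = -44 - 1*98790 = -44 - 98790 = -98834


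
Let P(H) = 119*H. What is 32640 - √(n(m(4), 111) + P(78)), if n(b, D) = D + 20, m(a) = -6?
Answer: 32640 - √9413 ≈ 32543.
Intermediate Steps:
n(b, D) = 20 + D
32640 - √(n(m(4), 111) + P(78)) = 32640 - √((20 + 111) + 119*78) = 32640 - √(131 + 9282) = 32640 - √9413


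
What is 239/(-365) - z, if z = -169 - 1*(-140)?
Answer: 10346/365 ≈ 28.345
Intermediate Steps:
z = -29 (z = -169 + 140 = -29)
239/(-365) - z = 239/(-365) - 1*(-29) = 239*(-1/365) + 29 = -239/365 + 29 = 10346/365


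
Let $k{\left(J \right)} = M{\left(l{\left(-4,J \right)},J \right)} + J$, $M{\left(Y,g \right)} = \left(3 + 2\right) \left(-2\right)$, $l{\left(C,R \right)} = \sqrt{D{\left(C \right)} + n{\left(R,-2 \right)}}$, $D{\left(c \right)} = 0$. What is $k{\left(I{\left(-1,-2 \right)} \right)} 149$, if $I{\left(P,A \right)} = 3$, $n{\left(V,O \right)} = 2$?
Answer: $-1043$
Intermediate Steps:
$l{\left(C,R \right)} = \sqrt{2}$ ($l{\left(C,R \right)} = \sqrt{0 + 2} = \sqrt{2}$)
$M{\left(Y,g \right)} = -10$ ($M{\left(Y,g \right)} = 5 \left(-2\right) = -10$)
$k{\left(J \right)} = -10 + J$
$k{\left(I{\left(-1,-2 \right)} \right)} 149 = \left(-10 + 3\right) 149 = \left(-7\right) 149 = -1043$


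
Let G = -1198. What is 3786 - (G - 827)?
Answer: 5811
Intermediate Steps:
3786 - (G - 827) = 3786 - (-1198 - 827) = 3786 - 1*(-2025) = 3786 + 2025 = 5811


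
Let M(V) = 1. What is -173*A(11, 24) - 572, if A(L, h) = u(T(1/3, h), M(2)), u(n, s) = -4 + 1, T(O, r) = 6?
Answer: -53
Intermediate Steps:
u(n, s) = -3
A(L, h) = -3
-173*A(11, 24) - 572 = -173*(-3) - 572 = 519 - 572 = -53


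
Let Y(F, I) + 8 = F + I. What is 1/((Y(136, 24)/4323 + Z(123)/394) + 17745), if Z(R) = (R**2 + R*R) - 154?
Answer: 851631/15177291835 ≈ 5.6112e-5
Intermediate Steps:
Y(F, I) = -8 + F + I (Y(F, I) = -8 + (F + I) = -8 + F + I)
Z(R) = -154 + 2*R**2 (Z(R) = (R**2 + R**2) - 154 = 2*R**2 - 154 = -154 + 2*R**2)
1/((Y(136, 24)/4323 + Z(123)/394) + 17745) = 1/(((-8 + 136 + 24)/4323 + (-154 + 2*123**2)/394) + 17745) = 1/((152*(1/4323) + (-154 + 2*15129)*(1/394)) + 17745) = 1/((152/4323 + (-154 + 30258)*(1/394)) + 17745) = 1/((152/4323 + 30104*(1/394)) + 17745) = 1/((152/4323 + 15052/197) + 17745) = 1/(65099740/851631 + 17745) = 1/(15177291835/851631) = 851631/15177291835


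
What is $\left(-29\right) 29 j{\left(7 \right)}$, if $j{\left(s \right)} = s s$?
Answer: $-41209$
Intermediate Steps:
$j{\left(s \right)} = s^{2}$
$\left(-29\right) 29 j{\left(7 \right)} = \left(-29\right) 29 \cdot 7^{2} = \left(-841\right) 49 = -41209$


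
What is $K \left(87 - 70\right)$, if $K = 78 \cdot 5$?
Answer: $6630$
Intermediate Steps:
$K = 390$
$K \left(87 - 70\right) = 390 \left(87 - 70\right) = 390 \cdot 17 = 6630$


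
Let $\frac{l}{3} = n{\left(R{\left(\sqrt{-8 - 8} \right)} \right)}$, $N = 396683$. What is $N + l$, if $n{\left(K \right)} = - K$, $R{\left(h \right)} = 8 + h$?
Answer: $396659 - 12 i \approx 3.9666 \cdot 10^{5} - 12.0 i$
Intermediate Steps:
$l = -24 - 12 i$ ($l = 3 \left(- (8 + \sqrt{-8 - 8})\right) = 3 \left(- (8 + \sqrt{-16})\right) = 3 \left(- (8 + 4 i)\right) = 3 \left(-8 - 4 i\right) = -24 - 12 i \approx -24.0 - 12.0 i$)
$N + l = 396683 - \left(24 + 12 i\right) = 396659 - 12 i$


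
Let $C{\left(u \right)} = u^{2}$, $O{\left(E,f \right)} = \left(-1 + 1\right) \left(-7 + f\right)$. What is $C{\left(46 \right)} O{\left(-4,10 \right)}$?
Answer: $0$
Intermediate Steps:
$O{\left(E,f \right)} = 0$ ($O{\left(E,f \right)} = 0 \left(-7 + f\right) = 0$)
$C{\left(46 \right)} O{\left(-4,10 \right)} = 46^{2} \cdot 0 = 2116 \cdot 0 = 0$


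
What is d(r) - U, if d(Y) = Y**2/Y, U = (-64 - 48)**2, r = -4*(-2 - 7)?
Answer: -12508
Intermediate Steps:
r = 36 (r = -4*(-9) = 36)
U = 12544 (U = (-112)**2 = 12544)
d(Y) = Y
d(r) - U = 36 - 1*12544 = 36 - 12544 = -12508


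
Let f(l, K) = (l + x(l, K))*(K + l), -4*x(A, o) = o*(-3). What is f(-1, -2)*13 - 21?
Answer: 153/2 ≈ 76.500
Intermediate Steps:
x(A, o) = 3*o/4 (x(A, o) = -o*(-3)/4 = -(-3)*o/4 = 3*o/4)
f(l, K) = (K + l)*(l + 3*K/4) (f(l, K) = (l + 3*K/4)*(K + l) = (K + l)*(l + 3*K/4))
f(-1, -2)*13 - 21 = ((-1)² + (¾)*(-2)² + (7/4)*(-2)*(-1))*13 - 21 = (1 + (¾)*4 + 7/2)*13 - 21 = (1 + 3 + 7/2)*13 - 21 = (15/2)*13 - 21 = 195/2 - 21 = 153/2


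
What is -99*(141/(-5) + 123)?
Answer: -46926/5 ≈ -9385.2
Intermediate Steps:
-99*(141/(-5) + 123) = -99*(141*(-⅕) + 123) = -99*(-141/5 + 123) = -99*474/5 = -46926/5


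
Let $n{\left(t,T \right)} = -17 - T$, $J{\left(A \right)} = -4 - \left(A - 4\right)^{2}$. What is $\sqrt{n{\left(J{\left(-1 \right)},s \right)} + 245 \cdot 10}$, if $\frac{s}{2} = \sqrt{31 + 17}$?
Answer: $\sqrt{2433 - 8 \sqrt{3}} \approx 49.185$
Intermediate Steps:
$s = 8 \sqrt{3}$ ($s = 2 \sqrt{31 + 17} = 2 \sqrt{48} = 2 \cdot 4 \sqrt{3} = 8 \sqrt{3} \approx 13.856$)
$J{\left(A \right)} = -4 - \left(-4 + A\right)^{2}$
$\sqrt{n{\left(J{\left(-1 \right)},s \right)} + 245 \cdot 10} = \sqrt{\left(-17 - 8 \sqrt{3}\right) + 245 \cdot 10} = \sqrt{\left(-17 - 8 \sqrt{3}\right) + 2450} = \sqrt{2433 - 8 \sqrt{3}}$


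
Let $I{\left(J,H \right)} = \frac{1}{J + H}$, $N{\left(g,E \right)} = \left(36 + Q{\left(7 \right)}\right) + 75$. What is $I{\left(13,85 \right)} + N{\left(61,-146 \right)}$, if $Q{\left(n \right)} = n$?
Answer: $\frac{11565}{98} \approx 118.01$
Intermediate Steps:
$N{\left(g,E \right)} = 118$ ($N{\left(g,E \right)} = \left(36 + 7\right) + 75 = 43 + 75 = 118$)
$I{\left(J,H \right)} = \frac{1}{H + J}$
$I{\left(13,85 \right)} + N{\left(61,-146 \right)} = \frac{1}{85 + 13} + 118 = \frac{1}{98} + 118 = \frac{11565}{98}$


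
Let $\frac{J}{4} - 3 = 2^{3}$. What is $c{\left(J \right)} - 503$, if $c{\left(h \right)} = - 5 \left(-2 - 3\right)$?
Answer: $-478$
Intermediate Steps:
$J = 44$ ($J = 12 + 4 \cdot 2^{3} = 12 + 4 \cdot 8 = 12 + 32 = 44$)
$c{\left(h \right)} = 25$ ($c{\left(h \right)} = \left(-5\right) \left(-5\right) = 25$)
$c{\left(J \right)} - 503 = 25 - 503 = -478$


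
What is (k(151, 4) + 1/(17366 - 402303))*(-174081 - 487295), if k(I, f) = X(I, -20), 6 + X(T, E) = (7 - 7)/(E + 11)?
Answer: 1527529221248/384937 ≈ 3.9683e+6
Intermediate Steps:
X(T, E) = -6 (X(T, E) = -6 + (7 - 7)/(E + 11) = -6 + 0/(11 + E) = -6 + 0 = -6)
k(I, f) = -6
(k(151, 4) + 1/(17366 - 402303))*(-174081 - 487295) = (-6 + 1/(17366 - 402303))*(-174081 - 487295) = (-6 + 1/(-384937))*(-661376) = (-6 - 1/384937)*(-661376) = -2309623/384937*(-661376) = 1527529221248/384937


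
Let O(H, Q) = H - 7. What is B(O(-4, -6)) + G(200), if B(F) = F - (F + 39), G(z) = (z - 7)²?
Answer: 37210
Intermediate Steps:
O(H, Q) = -7 + H
G(z) = (-7 + z)²
B(F) = -39 (B(F) = F - (39 + F) = F + (-39 - F) = -39)
B(O(-4, -6)) + G(200) = -39 + (-7 + 200)² = -39 + 193² = -39 + 37249 = 37210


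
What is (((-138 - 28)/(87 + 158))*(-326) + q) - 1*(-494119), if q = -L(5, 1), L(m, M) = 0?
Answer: 121113271/245 ≈ 4.9434e+5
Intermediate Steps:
q = 0 (q = -1*0 = 0)
(((-138 - 28)/(87 + 158))*(-326) + q) - 1*(-494119) = (((-138 - 28)/(87 + 158))*(-326) + 0) - 1*(-494119) = (-166/245*(-326) + 0) + 494119 = (54116/245 + 0) + 494119 = 54116/245 + 494119 = 121113271/245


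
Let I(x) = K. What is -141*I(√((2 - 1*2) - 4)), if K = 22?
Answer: -3102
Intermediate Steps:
I(x) = 22
-141*I(√((2 - 1*2) - 4)) = -141*22 = -3102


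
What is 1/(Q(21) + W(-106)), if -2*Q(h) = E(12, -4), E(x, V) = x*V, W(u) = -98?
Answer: -1/74 ≈ -0.013514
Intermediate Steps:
E(x, V) = V*x
Q(h) = 24 (Q(h) = -(-2)*12 = -½*(-48) = 24)
1/(Q(21) + W(-106)) = 1/(24 - 98) = 1/(-74) = -1/74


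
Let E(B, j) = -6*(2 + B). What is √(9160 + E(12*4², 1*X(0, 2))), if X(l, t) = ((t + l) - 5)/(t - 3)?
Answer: 2*√1999 ≈ 89.420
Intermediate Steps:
X(l, t) = (-5 + l + t)/(-3 + t) (X(l, t) = ((l + t) - 5)/(-3 + t) = (-5 + l + t)/(-3 + t))
E(B, j) = -12 - 6*B
√(9160 + E(12*4², 1*X(0, 2))) = √(9160 + (-12 - 72*4²)) = √(9160 + (-12 - 72*16)) = √(9160 + (-12 - 6*192)) = √(9160 + (-12 - 1152)) = √(9160 - 1164) = √7996 = 2*√1999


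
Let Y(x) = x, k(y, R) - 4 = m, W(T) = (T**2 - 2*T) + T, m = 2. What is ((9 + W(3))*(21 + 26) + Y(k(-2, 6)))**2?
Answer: 505521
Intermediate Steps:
W(T) = T**2 - T
k(y, R) = 6 (k(y, R) = 4 + 2 = 6)
((9 + W(3))*(21 + 26) + Y(k(-2, 6)))**2 = ((9 + 3*(-1 + 3))*(21 + 26) + 6)**2 = ((9 + 3*2)*47 + 6)**2 = ((9 + 6)*47 + 6)**2 = (15*47 + 6)**2 = (705 + 6)**2 = 711**2 = 505521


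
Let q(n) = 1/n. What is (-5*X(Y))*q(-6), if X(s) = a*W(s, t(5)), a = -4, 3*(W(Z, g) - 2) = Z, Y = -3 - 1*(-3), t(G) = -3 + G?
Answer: -20/3 ≈ -6.6667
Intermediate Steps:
Y = 0 (Y = -3 + 3 = 0)
W(Z, g) = 2 + Z/3
X(s) = -8 - 4*s/3 (X(s) = -4*(2 + s/3) = -8 - 4*s/3)
q(n) = 1/n
(-5*X(Y))*q(-6) = -5*(-8 - 4/3*0)/(-6) = -5*(-8 + 0)*(-⅙) = -5*(-8)*(-⅙) = 40*(-⅙) = -20/3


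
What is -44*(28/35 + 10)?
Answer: -2376/5 ≈ -475.20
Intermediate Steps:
-44*(28/35 + 10) = -44*(28*(1/35) + 10) = -44*(4/5 + 10) = -44*54/5 = -2376/5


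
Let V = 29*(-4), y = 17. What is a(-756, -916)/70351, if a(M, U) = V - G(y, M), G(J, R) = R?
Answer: 640/70351 ≈ 0.0090972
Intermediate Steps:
V = -116
a(M, U) = -116 - M
a(-756, -916)/70351 = (-116 - 1*(-756))/70351 = (-116 + 756)*(1/70351) = 640*(1/70351) = 640/70351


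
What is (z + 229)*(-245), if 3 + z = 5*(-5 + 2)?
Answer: -51695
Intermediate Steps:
z = -18 (z = -3 + 5*(-5 + 2) = -3 + 5*(-3) = -3 - 15 = -18)
(z + 229)*(-245) = (-18 + 229)*(-245) = 211*(-245) = -51695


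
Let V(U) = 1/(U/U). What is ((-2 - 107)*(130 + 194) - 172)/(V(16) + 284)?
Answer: -35488/285 ≈ -124.52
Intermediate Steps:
V(U) = 1 (V(U) = 1/1 = 1)
((-2 - 107)*(130 + 194) - 172)/(V(16) + 284) = ((-2 - 107)*(130 + 194) - 172)/(1 + 284) = (-109*324 - 172)/285 = (-35316 - 172)*(1/285) = -35488*1/285 = -35488/285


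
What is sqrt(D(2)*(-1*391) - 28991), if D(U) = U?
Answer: I*sqrt(29773) ≈ 172.55*I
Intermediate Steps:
sqrt(D(2)*(-1*391) - 28991) = sqrt(2*(-1*391) - 28991) = sqrt(2*(-391) - 28991) = sqrt(-782 - 28991) = sqrt(-29773) = I*sqrt(29773)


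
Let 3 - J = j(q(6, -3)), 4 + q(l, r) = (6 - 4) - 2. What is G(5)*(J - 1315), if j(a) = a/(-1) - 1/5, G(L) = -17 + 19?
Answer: -13158/5 ≈ -2631.6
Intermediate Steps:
q(l, r) = -4 (q(l, r) = -4 + ((6 - 4) - 2) = -4 + (2 - 2) = -4 + 0 = -4)
G(L) = 2
j(a) = -⅕ - a (j(a) = a*(-1) - 1*⅕ = -a - ⅕ = -⅕ - a)
J = -⅘ (J = 3 - (-⅕ - 1*(-4)) = 3 - (-⅕ + 4) = 3 - 1*19/5 = 3 - 19/5 = -⅘ ≈ -0.80000)
G(5)*(J - 1315) = 2*(-⅘ - 1315) = 2*(-6579/5) = -13158/5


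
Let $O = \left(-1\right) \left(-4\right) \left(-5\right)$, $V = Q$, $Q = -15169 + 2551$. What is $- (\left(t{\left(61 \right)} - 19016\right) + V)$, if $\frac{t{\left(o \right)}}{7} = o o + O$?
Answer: $5727$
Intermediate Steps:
$Q = -12618$
$V = -12618$
$O = -20$ ($O = 4 \left(-5\right) = -20$)
$t{\left(o \right)} = -140 + 7 o^{2}$ ($t{\left(o \right)} = 7 \left(o o - 20\right) = 7 \left(o^{2} - 20\right) = 7 \left(-20 + o^{2}\right) = -140 + 7 o^{2}$)
$- (\left(t{\left(61 \right)} - 19016\right) + V) = - (\left(\left(-140 + 7 \cdot 61^{2}\right) - 19016\right) - 12618) = - (\left(\left(-140 + 7 \cdot 3721\right) - 19016\right) - 12618) = - (\left(\left(-140 + 26047\right) - 19016\right) - 12618) = - (\left(25907 - 19016\right) - 12618) = - (6891 - 12618) = \left(-1\right) \left(-5727\right) = 5727$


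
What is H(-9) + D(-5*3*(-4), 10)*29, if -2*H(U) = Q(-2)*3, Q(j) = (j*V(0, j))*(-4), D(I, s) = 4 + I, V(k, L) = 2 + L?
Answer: 1856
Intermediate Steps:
Q(j) = -4*j*(2 + j) (Q(j) = (j*(2 + j))*(-4) = -4*j*(2 + j))
H(U) = 0 (H(U) = -(-4*(-2)*(2 - 2))*3/2 = -(-4*(-2)*0)*3/2 = -0*3 = -½*0 = 0)
H(-9) + D(-5*3*(-4), 10)*29 = 0 + (4 - 5*3*(-4))*29 = 0 + (4 - 15*(-4))*29 = 0 + (4 + 60)*29 = 0 + 64*29 = 0 + 1856 = 1856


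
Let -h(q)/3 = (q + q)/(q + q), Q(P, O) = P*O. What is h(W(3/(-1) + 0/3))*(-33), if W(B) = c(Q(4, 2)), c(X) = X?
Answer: 99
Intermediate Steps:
Q(P, O) = O*P
W(B) = 8 (W(B) = 2*4 = 8)
h(q) = -3 (h(q) = -3*(q + q)/(q + q) = -3*2*q/(2*q) = -3*2*q*1/(2*q) = -3*1 = -3)
h(W(3/(-1) + 0/3))*(-33) = -3*(-33) = 99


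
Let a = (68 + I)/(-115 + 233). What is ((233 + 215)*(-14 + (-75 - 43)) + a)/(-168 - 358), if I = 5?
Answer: 6977975/62068 ≈ 112.42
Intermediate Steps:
a = 73/118 (a = (68 + 5)/(-115 + 233) = 73/118 ≈ 0.61864)
((233 + 215)*(-14 + (-75 - 43)) + a)/(-168 - 358) = ((233 + 215)*(-14 + (-75 - 43)) + 73/118)/(-168 - 358) = (448*(-14 - 118) + 73/118)/(-526) = (448*(-132) + 73/118)*(-1/526) = (-59136 + 73/118)*(-1/526) = -6977975/118*(-1/526) = 6977975/62068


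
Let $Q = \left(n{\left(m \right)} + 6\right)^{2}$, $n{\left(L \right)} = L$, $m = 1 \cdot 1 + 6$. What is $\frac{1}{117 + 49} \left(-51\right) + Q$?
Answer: $\frac{28003}{166} \approx 168.69$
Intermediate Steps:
$m = 7$ ($m = 1 + 6 = 7$)
$Q = 169$ ($Q = \left(7 + 6\right)^{2} = 13^{2} = 169$)
$\frac{1}{117 + 49} \left(-51\right) + Q = \frac{1}{117 + 49} \left(-51\right) + 169 = \frac{1}{166} \left(-51\right) + 169 = - \frac{51}{166} + 169 = \frac{28003}{166}$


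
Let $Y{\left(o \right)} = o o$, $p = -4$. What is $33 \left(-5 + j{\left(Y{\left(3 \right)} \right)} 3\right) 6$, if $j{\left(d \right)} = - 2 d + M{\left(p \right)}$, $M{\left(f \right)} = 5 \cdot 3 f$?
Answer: $-47322$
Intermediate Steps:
$Y{\left(o \right)} = o^{2}$
$M{\left(f \right)} = 15 f$
$j{\left(d \right)} = -60 - 2 d$ ($j{\left(d \right)} = - 2 d + 15 \left(-4\right) = - 2 d - 60 = -60 - 2 d$)
$33 \left(-5 + j{\left(Y{\left(3 \right)} \right)} 3\right) 6 = 33 \left(-5 + \left(-60 - 2 \cdot 3^{2}\right) 3\right) 6 = 33 \left(-5 + \left(-60 - 18\right) 3\right) 6 = 33 \left(-5 - 234\right) 6 = 33 \left(-239\right) 6 = \left(-7887\right) 6 = -47322$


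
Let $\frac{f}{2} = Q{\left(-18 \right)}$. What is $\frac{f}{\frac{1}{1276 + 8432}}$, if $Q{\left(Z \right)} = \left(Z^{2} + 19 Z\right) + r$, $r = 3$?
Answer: $-291240$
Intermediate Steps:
$Q{\left(Z \right)} = 3 + Z^{2} + 19 Z$ ($Q{\left(Z \right)} = \left(Z^{2} + 19 Z\right) + 3 = 3 + Z^{2} + 19 Z$)
$f = -30$ ($f = 2 \left(3 + \left(-18\right)^{2} + 19 \left(-18\right)\right) = 2 \left(3 + 324 - 342\right) = 2 \left(-15\right) = -30$)
$\frac{f}{\frac{1}{1276 + 8432}} = - \frac{30}{\frac{1}{1276 + 8432}} = - \frac{30}{\frac{1}{9708}} = - 30 \frac{1}{\frac{1}{9708}} = \left(-30\right) 9708 = -291240$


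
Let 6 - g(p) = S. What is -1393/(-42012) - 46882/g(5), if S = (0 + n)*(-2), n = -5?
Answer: 492403039/42012 ≈ 11721.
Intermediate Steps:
S = 10 (S = (0 - 5)*(-2) = -5*(-2) = 10)
g(p) = -4 (g(p) = 6 - 1*10 = 6 - 10 = -4)
-1393/(-42012) - 46882/g(5) = -1393/(-42012) - 46882/(-4) = -1393*(-1/42012) - 46882*(-¼) = 1393/42012 + 23441/2 = 492403039/42012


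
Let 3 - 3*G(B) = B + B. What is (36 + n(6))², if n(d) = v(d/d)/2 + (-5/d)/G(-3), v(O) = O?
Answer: 106276/81 ≈ 1312.0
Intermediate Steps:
G(B) = 1 - 2*B/3 (G(B) = 1 - (B + B)/3 = 1 - 2*B/3)
n(d) = ½ - 5/(3*d) (n(d) = (d/d)/2 + (-5/d)/(1 - ⅔*(-3)) = 1*(½) + (-5/d)/(1 + 2) = ½ - 5/d/3 = ½ - 5/d*(⅓) = ½ - 5/(3*d))
(36 + n(6))² = (36 + (⅙)*(-10 + 3*6)/6)² = (36 + (⅙)*(⅙)*(-10 + 18))² = (36 + (⅙)*(⅙)*8)² = (36 + 2/9)² = (326/9)² = 106276/81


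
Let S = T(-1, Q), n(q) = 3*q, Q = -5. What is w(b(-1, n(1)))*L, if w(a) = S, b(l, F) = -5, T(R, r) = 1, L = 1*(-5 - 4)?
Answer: -9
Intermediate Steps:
L = -9 (L = 1*(-9) = -9)
S = 1
w(a) = 1
w(b(-1, n(1)))*L = 1*(-9) = -9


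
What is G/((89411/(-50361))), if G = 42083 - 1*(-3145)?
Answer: -2277727308/89411 ≈ -25475.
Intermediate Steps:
G = 45228 (G = 42083 + 3145 = 45228)
G/((89411/(-50361))) = 45228/((89411/(-50361))) = 45228/((89411*(-1/50361))) = 45228/(-89411/50361) = 45228*(-50361/89411) = -2277727308/89411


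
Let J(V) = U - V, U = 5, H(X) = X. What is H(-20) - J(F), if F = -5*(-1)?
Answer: -20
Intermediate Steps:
F = 5
J(V) = 5 - V
H(-20) - J(F) = -20 - (5 - 1*5) = -20 - (5 - 5) = -20 - 1*0 = -20 + 0 = -20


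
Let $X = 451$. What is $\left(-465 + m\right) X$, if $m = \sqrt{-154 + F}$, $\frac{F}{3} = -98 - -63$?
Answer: $-209715 + 451 i \sqrt{259} \approx -2.0972 \cdot 10^{5} + 7258.2 i$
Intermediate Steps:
$F = -105$ ($F = 3 \left(-98 - -63\right) = 3 \left(-98 + 63\right) = 3 \left(-35\right) = -105$)
$m = i \sqrt{259}$ ($m = \sqrt{-154 - 105} = \sqrt{-259} = i \sqrt{259} \approx 16.093 i$)
$\left(-465 + m\right) X = \left(-465 + i \sqrt{259}\right) 451 = -209715 + 451 i \sqrt{259}$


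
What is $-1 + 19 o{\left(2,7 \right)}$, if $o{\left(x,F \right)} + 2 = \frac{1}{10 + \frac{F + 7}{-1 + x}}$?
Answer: $- \frac{917}{24} \approx -38.208$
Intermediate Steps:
$o{\left(x,F \right)} = -2 + \frac{1}{10 + \frac{7 + F}{-1 + x}}$ ($o{\left(x,F \right)} = -2 + \frac{1}{10 + \frac{F + 7}{-1 + x}} = -2 + \frac{1}{10 + \frac{7 + F}{-1 + x}}$)
$-1 + 19 o{\left(2,7 \right)} = -1 + 19 \frac{5 - 38 - 14}{-3 + 7 + 10 \cdot 2} = -1 + 19 \frac{5 - 38 - 14}{-3 + 7 + 20} = -1 + 19 \cdot \frac{1}{24} \left(-47\right) = -1 + 19 \left(- \frac{47}{24}\right) = -1 - \frac{893}{24} = - \frac{917}{24}$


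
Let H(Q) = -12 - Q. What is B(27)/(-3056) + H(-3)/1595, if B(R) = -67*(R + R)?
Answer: 2871603/2437160 ≈ 1.1783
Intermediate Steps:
B(R) = -134*R
B(27)/(-3056) + H(-3)/1595 = -134*27/(-3056) + (-12 - 1*(-3))/1595 = -3618*(-1/3056) + (-12 + 3)*(1/1595) = 1809/1528 - 9*1/1595 = 1809/1528 - 9/1595 = 2871603/2437160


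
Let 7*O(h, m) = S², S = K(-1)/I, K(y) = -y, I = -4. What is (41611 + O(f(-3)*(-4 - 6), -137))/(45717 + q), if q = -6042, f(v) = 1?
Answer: 4660433/4443600 ≈ 1.0488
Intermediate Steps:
S = -¼ (S = -1*(-1)/(-4) = 1*(-¼) = -¼ ≈ -0.25000)
O(h, m) = 1/112 (O(h, m) = (-¼)²/7 = (⅐)*(1/16) = 1/112)
(41611 + O(f(-3)*(-4 - 6), -137))/(45717 + q) = (41611 + 1/112)/(45717 - 6042) = (4660433/112)/39675 = (4660433/112)*(1/39675) = 4660433/4443600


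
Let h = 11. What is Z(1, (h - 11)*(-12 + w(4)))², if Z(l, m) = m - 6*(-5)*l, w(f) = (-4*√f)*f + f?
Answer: 900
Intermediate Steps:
w(f) = f - 4*f^(3/2) (w(f) = -4*f^(3/2) + f = f - 4*f^(3/2))
Z(l, m) = m + 30*l (Z(l, m) = m - (-30)*l = m + 30*l)
Z(1, (h - 11)*(-12 + w(4)))² = ((11 - 11)*(-12 + (4 - 4*4^(3/2))) + 30*1)² = (0*(-12 + (4 - 4*8)) + 30)² = (0*(-12 + (4 - 32)) + 30)² = (0*(-12 - 28) + 30)² = (0*(-40) + 30)² = (0 + 30)² = 30² = 900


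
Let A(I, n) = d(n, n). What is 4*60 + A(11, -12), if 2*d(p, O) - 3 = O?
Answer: 471/2 ≈ 235.50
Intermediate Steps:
d(p, O) = 3/2 + O/2
A(I, n) = 3/2 + n/2
4*60 + A(11, -12) = 4*60 + (3/2 + (½)*(-12)) = 240 + (3/2 - 6) = 240 - 9/2 = 471/2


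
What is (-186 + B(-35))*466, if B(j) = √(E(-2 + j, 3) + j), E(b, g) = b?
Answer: -86676 + 2796*I*√2 ≈ -86676.0 + 3954.1*I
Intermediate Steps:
B(j) = √(-2 + 2*j) (B(j) = √((-2 + j) + j) = √(-2 + 2*j))
(-186 + B(-35))*466 = (-186 + √(-2 + 2*(-35)))*466 = (-186 + √(-2 - 70))*466 = (-186 + √(-72))*466 = (-186 + 6*I*√2)*466 = -86676 + 2796*I*√2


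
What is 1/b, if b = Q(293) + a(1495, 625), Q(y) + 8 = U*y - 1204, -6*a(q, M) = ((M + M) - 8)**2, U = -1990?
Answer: -1/841376 ≈ -1.1885e-6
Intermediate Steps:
a(q, M) = -(-8 + 2*M)**2/6 (a(q, M) = -((M + M) - 8)**2/6 = -(2*M - 8)**2/6 = -(-8 + 2*M)**2/6)
Q(y) = -1212 - 1990*y (Q(y) = -8 + (-1990*y - 1204) = -8 + (-1204 - 1990*y) = -1212 - 1990*y)
b = -841376 (b = (-1212 - 1990*293) - 2*(-4 + 625)**2/3 = (-1212 - 583070) - 2/3*621**2 = -584282 - 2/3*385641 = -584282 - 257094 = -841376)
1/b = 1/(-841376) = -1/841376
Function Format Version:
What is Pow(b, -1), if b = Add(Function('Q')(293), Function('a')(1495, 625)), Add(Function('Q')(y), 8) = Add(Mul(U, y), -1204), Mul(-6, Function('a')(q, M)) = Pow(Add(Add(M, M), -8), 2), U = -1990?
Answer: Rational(-1, 841376) ≈ -1.1885e-6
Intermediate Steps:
Function('a')(q, M) = Mul(Rational(-1, 6), Pow(Add(-8, Mul(2, M)), 2)) (Function('a')(q, M) = Mul(Rational(-1, 6), Pow(Add(Add(M, M), -8), 2)) = Mul(Rational(-1, 6), Pow(Add(Mul(2, M), -8), 2)) = Mul(Rational(-1, 6), Pow(Add(-8, Mul(2, M)), 2)))
Function('Q')(y) = Add(-1212, Mul(-1990, y)) (Function('Q')(y) = Add(-8, Add(Mul(-1990, y), -1204)) = Add(-8, Add(-1204, Mul(-1990, y))) = Add(-1212, Mul(-1990, y)))
b = -841376 (b = Add(Add(-1212, Mul(-1990, 293)), Mul(Rational(-2, 3), Pow(Add(-4, 625), 2))) = Add(Add(-1212, -583070), Mul(Rational(-2, 3), Pow(621, 2))) = Add(-584282, Mul(Rational(-2, 3), 385641)) = Add(-584282, -257094) = -841376)
Pow(b, -1) = Pow(-841376, -1) = Rational(-1, 841376)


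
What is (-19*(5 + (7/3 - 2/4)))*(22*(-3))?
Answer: 8569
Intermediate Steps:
(-19*(5 + (7/3 - 2/4)))*(22*(-3)) = -19*(5 + (7*(1/3) - 2*1/4))*(-66) = -19*(5 + (7/3 - 1/2))*(-66) = -19*(5 + 11/6)*(-66) = -19*41/6*(-66) = -779/6*(-66) = 8569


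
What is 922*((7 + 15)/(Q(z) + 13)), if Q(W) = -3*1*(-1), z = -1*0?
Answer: 5071/4 ≈ 1267.8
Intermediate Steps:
z = 0
Q(W) = 3 (Q(W) = -3*(-1) = 3)
922*((7 + 15)/(Q(z) + 13)) = 922*((7 + 15)/(3 + 13)) = 922*(22/16) = 922*(22*(1/16)) = 922*(11/8) = 5071/4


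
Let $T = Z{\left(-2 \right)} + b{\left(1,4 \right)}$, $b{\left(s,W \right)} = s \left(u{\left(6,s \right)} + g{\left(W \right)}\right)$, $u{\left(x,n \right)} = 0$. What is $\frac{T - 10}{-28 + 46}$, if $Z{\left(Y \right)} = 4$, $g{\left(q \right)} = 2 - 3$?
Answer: $- \frac{7}{18} \approx -0.38889$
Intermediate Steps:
$g{\left(q \right)} = -1$
$b{\left(s,W \right)} = - s$ ($b{\left(s,W \right)} = s \left(0 - 1\right) = s \left(-1\right) = - s$)
$T = 3$ ($T = 4 - 1 = 3$)
$\frac{T - 10}{-28 + 46} = \frac{3 - 10}{-28 + 46} = \frac{3 - 10}{18} = \left(-7\right) \frac{1}{18} = - \frac{7}{18}$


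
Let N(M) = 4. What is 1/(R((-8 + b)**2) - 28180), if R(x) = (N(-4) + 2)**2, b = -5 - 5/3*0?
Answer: -1/28144 ≈ -3.5532e-5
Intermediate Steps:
b = -5 (b = -5 - 5*1/3*0 = -5 - 5/3*0 = -5 + 0 = -5)
R(x) = 36 (R(x) = (4 + 2)**2 = 6**2 = 36)
1/(R((-8 + b)**2) - 28180) = 1/(36 - 28180) = 1/(-28144) = -1/28144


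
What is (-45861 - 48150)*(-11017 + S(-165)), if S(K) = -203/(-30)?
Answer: 10350830459/10 ≈ 1.0351e+9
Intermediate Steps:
S(K) = 203/30 (S(K) = -203*(-1/30) = 203/30)
(-45861 - 48150)*(-11017 + S(-165)) = (-45861 - 48150)*(-11017 + 203/30) = -94011*(-330307/30) = 10350830459/10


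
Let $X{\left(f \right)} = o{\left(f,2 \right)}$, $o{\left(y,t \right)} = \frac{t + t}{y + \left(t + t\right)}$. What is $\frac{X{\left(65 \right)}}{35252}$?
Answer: $\frac{1}{608097} \approx 1.6445 \cdot 10^{-6}$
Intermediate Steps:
$o{\left(y,t \right)} = \frac{2 t}{y + 2 t}$
$X{\left(f \right)} = \frac{4}{4 + f}$ ($X{\left(f \right)} = 2 \cdot 2 \frac{1}{f + 2 \cdot 2} = 2 \cdot 2 \frac{1}{f + 4} = 2 \cdot 2 \frac{1}{4 + f} = \frac{4}{4 + f}$)
$\frac{X{\left(65 \right)}}{35252} = \frac{4 \frac{1}{4 + 65}}{35252} = \frac{4}{69} \cdot \frac{1}{35252} = \frac{1}{608097}$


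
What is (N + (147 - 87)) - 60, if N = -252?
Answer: -252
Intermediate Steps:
(N + (147 - 87)) - 60 = (-252 + (147 - 87)) - 60 = (-252 + 60) - 60 = -192 - 60 = -252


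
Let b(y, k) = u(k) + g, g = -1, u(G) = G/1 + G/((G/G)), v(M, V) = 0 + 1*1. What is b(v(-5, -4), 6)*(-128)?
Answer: -1408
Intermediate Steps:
v(M, V) = 1 (v(M, V) = 0 + 1 = 1)
u(G) = 2*G (u(G) = G*1 + G/1 = G + G*1 = G + G = 2*G)
b(y, k) = -1 + 2*k (b(y, k) = 2*k - 1 = -1 + 2*k)
b(v(-5, -4), 6)*(-128) = (-1 + 2*6)*(-128) = (-1 + 12)*(-128) = 11*(-128) = -1408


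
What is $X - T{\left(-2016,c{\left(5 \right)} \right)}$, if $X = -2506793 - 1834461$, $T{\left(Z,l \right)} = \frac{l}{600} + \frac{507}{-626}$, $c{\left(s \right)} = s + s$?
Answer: $- \frac{81528735223}{18780} \approx -4.3413 \cdot 10^{6}$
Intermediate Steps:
$c{\left(s \right)} = 2 s$
$T{\left(Z,l \right)} = - \frac{507}{626} + \frac{l}{600}$ ($T{\left(Z,l \right)} = l \frac{1}{600} + 507 \left(- \frac{1}{626}\right) = \frac{l}{600} - \frac{507}{626} = - \frac{507}{626} + \frac{l}{600}$)
$X = -4341254$
$X - T{\left(-2016,c{\left(5 \right)} \right)} = -4341254 - \left(- \frac{507}{626} + \frac{2 \cdot 5}{600}\right) = -4341254 - \left(- \frac{507}{626} + \frac{1}{600} \cdot 10\right) = -4341254 - \left(- \frac{507}{626} + \frac{1}{60}\right) = -4341254 - - \frac{14897}{18780} = -4341254 + \frac{14897}{18780} = - \frac{81528735223}{18780}$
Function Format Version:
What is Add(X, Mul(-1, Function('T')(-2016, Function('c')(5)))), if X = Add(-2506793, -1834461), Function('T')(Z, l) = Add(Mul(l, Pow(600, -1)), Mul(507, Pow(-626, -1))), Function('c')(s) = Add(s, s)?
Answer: Rational(-81528735223, 18780) ≈ -4.3413e+6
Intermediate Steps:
Function('c')(s) = Mul(2, s)
Function('T')(Z, l) = Add(Rational(-507, 626), Mul(Rational(1, 600), l)) (Function('T')(Z, l) = Add(Mul(l, Rational(1, 600)), Mul(507, Rational(-1, 626))) = Add(Mul(Rational(1, 600), l), Rational(-507, 626)) = Add(Rational(-507, 626), Mul(Rational(1, 600), l)))
X = -4341254
Add(X, Mul(-1, Function('T')(-2016, Function('c')(5)))) = Add(-4341254, Mul(-1, Add(Rational(-507, 626), Mul(Rational(1, 600), Mul(2, 5))))) = Add(-4341254, Mul(-1, Add(Rational(-507, 626), Mul(Rational(1, 600), 10)))) = Add(-4341254, Mul(-1, Add(Rational(-507, 626), Rational(1, 60)))) = Add(-4341254, Mul(-1, Rational(-14897, 18780))) = Add(-4341254, Rational(14897, 18780)) = Rational(-81528735223, 18780)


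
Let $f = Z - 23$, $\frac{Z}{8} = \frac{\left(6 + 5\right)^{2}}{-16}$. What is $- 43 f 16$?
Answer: $57448$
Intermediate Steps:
$Z = - \frac{121}{2}$ ($Z = 8 \frac{\left(6 + 5\right)^{2}}{-16} = 8 \cdot 11^{2} \left(- \frac{1}{16}\right) = 8 \cdot 121 \left(- \frac{1}{16}\right) = 8 \left(- \frac{121}{16}\right) = - \frac{121}{2} \approx -60.5$)
$f = - \frac{167}{2}$ ($f = - \frac{121}{2} - 23 = - \frac{167}{2} \approx -83.5$)
$- 43 f 16 = \left(-43\right) \left(- \frac{167}{2}\right) 16 = \frac{7181}{2} \cdot 16 = 57448$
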